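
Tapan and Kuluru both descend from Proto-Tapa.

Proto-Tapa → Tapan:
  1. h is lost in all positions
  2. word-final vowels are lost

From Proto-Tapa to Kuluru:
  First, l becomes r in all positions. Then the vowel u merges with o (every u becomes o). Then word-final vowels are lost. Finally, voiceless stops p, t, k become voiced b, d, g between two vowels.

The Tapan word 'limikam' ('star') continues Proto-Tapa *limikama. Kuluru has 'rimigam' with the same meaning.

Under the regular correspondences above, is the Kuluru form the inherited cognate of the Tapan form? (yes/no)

yes

Derive the expected Kuluru reflex of *limikama:
Kuluru: start from *limikama.
  rule 1 (unconditioned shift): limikama → rimikama
  rule 2: no change — rimikama
  rule 3 (apocope): rimikama → rimikam
  rule 4 (intervocalic voicing): rimikam → rimigam
  ⇒ Kuluru rimigam
Kuluru 'rimigam' matches the regular reflex exactly, so the pair is cognate.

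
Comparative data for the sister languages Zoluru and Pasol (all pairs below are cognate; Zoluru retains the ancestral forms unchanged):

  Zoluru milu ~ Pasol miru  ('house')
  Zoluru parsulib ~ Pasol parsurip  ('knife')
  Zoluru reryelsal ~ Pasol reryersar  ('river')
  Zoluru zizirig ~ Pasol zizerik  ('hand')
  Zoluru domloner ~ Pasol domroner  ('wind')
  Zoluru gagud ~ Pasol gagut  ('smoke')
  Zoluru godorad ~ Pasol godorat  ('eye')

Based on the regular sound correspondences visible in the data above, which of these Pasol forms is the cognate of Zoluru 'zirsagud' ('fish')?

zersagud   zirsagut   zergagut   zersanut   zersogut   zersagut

zizirig ~ zizerik — Zoluru i corresponds to Pasol e after a consonant, before r.
gagud ~ gagut, godorad ~ godorat — Zoluru d corresponds to Pasol t word-finally.
Applying these to Zoluru 'zirsagud':
  zirsagud → zersagud   (i→e after a consonant, before r)
  zersagud → zersagut   (d→t word-finally)
So the Pasol cognate is 'zersagut'.

zersagut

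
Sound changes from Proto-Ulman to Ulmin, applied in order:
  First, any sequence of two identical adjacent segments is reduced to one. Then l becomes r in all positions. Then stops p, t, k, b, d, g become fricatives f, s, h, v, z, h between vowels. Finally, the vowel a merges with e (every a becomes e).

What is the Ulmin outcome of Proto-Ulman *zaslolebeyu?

Ulmin: *zaslolebeyu
  zaslolebeyu (rule 1 does not apply)
  zaslolebeyu → zasrorebeyu   [unconditioned shift]
  zasrorebeyu → zasroreveyu   [intervocalic lenition]
  zasroreveyu → zesroreveyu   [vowel merger]
  giving Ulmin zesroreveyu.

zesroreveyu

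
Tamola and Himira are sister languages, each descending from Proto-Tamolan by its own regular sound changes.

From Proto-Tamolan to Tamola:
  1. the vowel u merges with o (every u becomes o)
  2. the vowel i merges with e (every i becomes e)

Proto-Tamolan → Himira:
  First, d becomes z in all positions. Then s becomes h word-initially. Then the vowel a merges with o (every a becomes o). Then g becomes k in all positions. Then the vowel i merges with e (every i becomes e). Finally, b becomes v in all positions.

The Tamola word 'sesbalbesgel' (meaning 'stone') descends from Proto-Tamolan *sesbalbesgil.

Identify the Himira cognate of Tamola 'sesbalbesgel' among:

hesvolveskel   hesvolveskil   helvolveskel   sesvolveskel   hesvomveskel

hesvolveskel

Himira: *sesbalbesgil
  sesbalbesgil (rule 1 does not apply)
  sesbalbesgil → hesbalbesgil   [debuccalisation]
  hesbalbesgil → hesbolbesgil   [vowel merger]
  hesbolbesgil → hesbolbeskil   [unconditioned shift]
  hesbolbeskil → hesbolbeskel   [vowel merger]
  hesbolbeskel → hesvolveskel   [unconditioned shift]
  giving Himira hesvolveskel.
Only 'hesvolveskel' matches the regular Himira development of *sesbalbesgil.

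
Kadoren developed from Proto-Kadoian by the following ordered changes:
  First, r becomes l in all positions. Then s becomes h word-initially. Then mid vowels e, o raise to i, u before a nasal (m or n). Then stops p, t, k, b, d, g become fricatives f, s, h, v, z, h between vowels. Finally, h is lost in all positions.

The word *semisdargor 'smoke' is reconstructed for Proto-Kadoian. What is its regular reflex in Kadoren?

imisdalgol

Kadoren: *semisdargor
  semisdargor → semisdalgol   [unconditioned shift]
  semisdalgol → hemisdalgol   [debuccalisation]
  hemisdalgol → himisdalgol   [pre-nasal raising]
  himisdalgol (rule 4 does not apply)
  himisdalgol → imisdalgol   [h-loss]
  giving Kadoren imisdalgol.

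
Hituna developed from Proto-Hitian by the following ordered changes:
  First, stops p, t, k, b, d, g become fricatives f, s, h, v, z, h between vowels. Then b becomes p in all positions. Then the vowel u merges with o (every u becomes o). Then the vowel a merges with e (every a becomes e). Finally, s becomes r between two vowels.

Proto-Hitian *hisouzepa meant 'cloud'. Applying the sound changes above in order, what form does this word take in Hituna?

hiroozefe

Hituna: *hisouzepa > hisouzefa > hisoozefa > hisoozefe > hiroozefe  (by intervocalic lenition, vowel merger, vowel merger, rhotacism)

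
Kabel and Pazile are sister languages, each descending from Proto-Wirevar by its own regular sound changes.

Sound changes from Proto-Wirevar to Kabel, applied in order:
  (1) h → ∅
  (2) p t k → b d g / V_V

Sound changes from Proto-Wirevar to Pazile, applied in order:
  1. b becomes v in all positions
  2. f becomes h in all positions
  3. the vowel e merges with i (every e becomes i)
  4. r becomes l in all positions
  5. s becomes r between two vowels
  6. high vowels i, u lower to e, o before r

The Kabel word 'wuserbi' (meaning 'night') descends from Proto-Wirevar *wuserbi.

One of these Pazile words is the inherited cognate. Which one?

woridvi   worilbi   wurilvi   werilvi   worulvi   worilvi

Pazile: *wuserbi > wuservi > wusirvi > wusilvi > wurilvi > worilvi  (by unconditioned shift, vowel merger, unconditioned shift, rhotacism, pre-rhotic lowering)

worilvi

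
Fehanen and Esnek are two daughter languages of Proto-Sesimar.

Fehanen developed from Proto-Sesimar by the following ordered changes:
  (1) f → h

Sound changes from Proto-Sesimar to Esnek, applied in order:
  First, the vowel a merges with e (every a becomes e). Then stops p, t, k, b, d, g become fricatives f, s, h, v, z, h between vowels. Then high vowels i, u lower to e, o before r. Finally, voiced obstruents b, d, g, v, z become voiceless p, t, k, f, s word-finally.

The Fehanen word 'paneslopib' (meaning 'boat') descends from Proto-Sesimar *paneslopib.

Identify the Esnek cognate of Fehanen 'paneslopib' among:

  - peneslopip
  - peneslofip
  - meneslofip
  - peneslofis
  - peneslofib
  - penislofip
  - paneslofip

Esnek: *paneslopib
  paneslopib → peneslopib   [vowel merger]
  peneslopib → peneslofib   [intervocalic lenition]
  peneslofib (rule 3 does not apply)
  peneslofib → peneslofip   [final devoicing]
  giving Esnek peneslofip.
The other candidates each miss or misapply at least one Esnek change.

peneslofip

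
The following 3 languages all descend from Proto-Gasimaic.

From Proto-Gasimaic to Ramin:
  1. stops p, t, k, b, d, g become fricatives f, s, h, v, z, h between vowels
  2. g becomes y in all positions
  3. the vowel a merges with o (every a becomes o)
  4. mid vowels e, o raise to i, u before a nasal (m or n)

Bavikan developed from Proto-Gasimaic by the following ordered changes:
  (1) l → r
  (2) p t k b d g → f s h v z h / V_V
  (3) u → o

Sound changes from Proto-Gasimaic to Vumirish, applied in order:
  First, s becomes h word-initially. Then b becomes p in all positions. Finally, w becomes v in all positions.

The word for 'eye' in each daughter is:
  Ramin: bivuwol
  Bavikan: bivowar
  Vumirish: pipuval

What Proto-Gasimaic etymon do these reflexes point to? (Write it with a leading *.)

Position 3: Ramin has v, Bavikan has v, Vumirish has p. Taking the neighbouring segments as reconstructed: Ramin v could go back to *b or *v; Bavikan v could go back to *b or *v; Vumirish p could go back to *p or *b — the one source consistent with every daughter is *b.
Position 6: Ramin has o, Bavikan has a, Vumirish has a. Bavikan preserves a here (none of its changes turn any other segment into a), so the proto-segment is *a.
Position 1: Ramin has b, Bavikan has b, Vumirish has p. Ramin preserves b here (none of its changes turn any other segment into b), so the proto-segment is *b.
This points to *bibuwal. Verify forward in each daughter:
Ramin: *bibuwal
  bibuwal → bivuwal   [intervocalic lenition]
  bivuwal (rule 2 does not apply)
  bivuwal → bivuwol   [vowel merger]
  bivuwol (rule 4 does not apply)
  giving Ramin bivuwol.
Bavikan: start from *bibuwal.
  rule 1 (unconditioned shift): bibuwal → bibuwar
  rule 2 (intervocalic lenition): bibuwar → bivuwar
  rule 3 (vowel merger): bivuwar → bivowar
  ⇒ Bavikan bivowar
Vumirish: start from *bibuwal.
  rule 1: no change — bibuwal
  rule 2 (unconditioned shift): bibuwal → pipuwal
  rule 3 (unconditioned shift): pipuwal → pipuval
  ⇒ Vumirish pipuval
*bibuwal is the unique common source.

*bibuwal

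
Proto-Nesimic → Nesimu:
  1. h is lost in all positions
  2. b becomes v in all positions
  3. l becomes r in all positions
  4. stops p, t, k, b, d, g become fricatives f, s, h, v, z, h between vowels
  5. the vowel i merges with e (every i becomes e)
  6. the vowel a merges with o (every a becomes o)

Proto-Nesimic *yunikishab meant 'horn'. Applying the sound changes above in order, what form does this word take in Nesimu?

yunehesov

Nesimu: *yunikishab
  yunikishab → yunikisab   [h-loss]
  yunikisab → yunikisav   [unconditioned shift]
  yunikisav (rule 3 does not apply)
  yunikisav → yunihisav   [intervocalic lenition]
  yunihisav → yunehesav   [vowel merger]
  yunehesav → yunehesov   [vowel merger]
  giving Nesimu yunehesov.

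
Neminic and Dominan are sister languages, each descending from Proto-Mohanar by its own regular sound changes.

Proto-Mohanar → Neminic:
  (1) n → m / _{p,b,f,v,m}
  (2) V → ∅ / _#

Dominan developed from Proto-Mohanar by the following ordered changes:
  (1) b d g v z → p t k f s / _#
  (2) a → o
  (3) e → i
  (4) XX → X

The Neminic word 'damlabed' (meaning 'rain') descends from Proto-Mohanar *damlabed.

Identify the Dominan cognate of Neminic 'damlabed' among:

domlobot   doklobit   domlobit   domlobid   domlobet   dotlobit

domlobit

Dominan: *damlabed
  damlabed → damlabet   [final devoicing]
  damlabet → domlobet   [vowel merger]
  domlobet → domlobit   [vowel merger]
  domlobit (rule 4 does not apply)
  giving Dominan domlobit.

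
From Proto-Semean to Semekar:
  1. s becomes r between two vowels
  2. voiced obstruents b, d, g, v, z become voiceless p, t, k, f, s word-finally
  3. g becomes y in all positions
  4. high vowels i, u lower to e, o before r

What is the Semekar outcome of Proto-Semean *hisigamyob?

heriyamyop

Semekar: *hisigamyob
  hisigamyob → hirigamyob   [rhotacism]
  hirigamyob → hirigamyop   [final devoicing]
  hirigamyop → hiriyamyop   [unconditioned shift]
  hiriyamyop → heriyamyop   [pre-rhotic lowering]
  giving Semekar heriyamyop.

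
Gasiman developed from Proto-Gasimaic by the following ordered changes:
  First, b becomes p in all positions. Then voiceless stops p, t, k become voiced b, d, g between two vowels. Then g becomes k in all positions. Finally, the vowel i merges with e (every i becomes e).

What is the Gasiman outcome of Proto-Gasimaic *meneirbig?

Gasiman: *meneirbig > meneirpig > meneirpik > meneerpek  (by unconditioned shift, unconditioned shift, vowel merger)

meneerpek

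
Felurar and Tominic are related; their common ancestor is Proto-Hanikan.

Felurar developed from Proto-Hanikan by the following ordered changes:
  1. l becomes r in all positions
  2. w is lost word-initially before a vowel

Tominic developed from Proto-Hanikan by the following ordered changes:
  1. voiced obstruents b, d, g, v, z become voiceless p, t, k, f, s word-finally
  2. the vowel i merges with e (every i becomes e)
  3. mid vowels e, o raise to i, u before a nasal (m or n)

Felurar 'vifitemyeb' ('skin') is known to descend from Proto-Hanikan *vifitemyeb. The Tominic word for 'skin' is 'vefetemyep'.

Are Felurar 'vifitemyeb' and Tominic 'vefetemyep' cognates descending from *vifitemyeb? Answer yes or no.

Derive the expected Tominic reflex of *vifitemyeb:
Tominic: start from *vifitemyeb.
  rule 1 (final devoicing): vifitemyeb → vifitemyep
  rule 2 (vowel merger): vifitemyep → vefetemyep
  rule 3 (pre-nasal raising): vefetemyep → vefetimyep
  ⇒ Tominic vefetimyep
The regular Tominic reflex would be 'vefetimyep', but the attested form is 'vefetemyep'. The correspondence is irregular, so they are not cognates (the Tominic form has a different source).

no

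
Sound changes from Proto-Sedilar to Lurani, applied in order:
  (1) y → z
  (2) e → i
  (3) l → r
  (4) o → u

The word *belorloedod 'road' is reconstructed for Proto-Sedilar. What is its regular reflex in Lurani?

Lurani: *belorloedod
  belorloedod (rule 1 does not apply)
  belorloedod → bilorloidod   [vowel merger]
  bilorloidod → birorroidod   [unconditioned shift]
  birorroidod → birurruidud   [vowel merger]
  giving Lurani birurruidud.

birurruidud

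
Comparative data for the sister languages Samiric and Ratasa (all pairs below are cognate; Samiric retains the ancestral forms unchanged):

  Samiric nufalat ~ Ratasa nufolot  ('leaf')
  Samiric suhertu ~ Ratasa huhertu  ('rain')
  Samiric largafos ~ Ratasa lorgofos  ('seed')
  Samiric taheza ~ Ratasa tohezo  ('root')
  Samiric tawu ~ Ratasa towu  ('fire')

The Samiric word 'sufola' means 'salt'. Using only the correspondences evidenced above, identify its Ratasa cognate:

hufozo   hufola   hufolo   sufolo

suhertu ~ huhertu — Samiric s corresponds to Ratasa h word-initially before a back vowel.
taheza ~ tohezo — Samiric a corresponds to Ratasa o word-finally.
Applying these to Samiric 'sufola':
  sufola → hufola   (s→h word-initially before a back vowel)
  hufola → hufolo   (a→o word-finally)
So the Ratasa cognate is 'hufolo'.

hufolo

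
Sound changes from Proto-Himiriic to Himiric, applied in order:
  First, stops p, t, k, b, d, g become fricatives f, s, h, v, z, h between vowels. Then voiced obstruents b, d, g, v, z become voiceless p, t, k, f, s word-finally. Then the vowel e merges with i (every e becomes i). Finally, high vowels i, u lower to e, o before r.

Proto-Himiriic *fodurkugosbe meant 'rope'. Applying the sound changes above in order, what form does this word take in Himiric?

Himiric: start from *fodurkugosbe.
  rule 1 (intervocalic lenition): fodurkugosbe → fozurkuhosbe
  rule 2: no change — fozurkuhosbe
  rule 3 (vowel merger): fozurkuhosbe → fozurkuhosbi
  rule 4 (pre-rhotic lowering): fozurkuhosbi → fozorkuhosbi
  ⇒ Himiric fozorkuhosbi

fozorkuhosbi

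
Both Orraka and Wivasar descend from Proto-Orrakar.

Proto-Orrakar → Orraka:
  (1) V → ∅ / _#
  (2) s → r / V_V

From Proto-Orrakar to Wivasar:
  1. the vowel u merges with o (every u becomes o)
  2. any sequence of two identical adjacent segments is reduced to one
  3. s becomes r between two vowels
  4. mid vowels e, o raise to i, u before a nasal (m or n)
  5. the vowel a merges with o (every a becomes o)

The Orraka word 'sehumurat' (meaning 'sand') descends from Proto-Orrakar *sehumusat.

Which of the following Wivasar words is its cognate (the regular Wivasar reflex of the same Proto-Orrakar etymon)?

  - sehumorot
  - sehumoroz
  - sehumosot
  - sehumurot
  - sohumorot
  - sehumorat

Wivasar: start from *sehumusat.
  rule 1 (vowel merger): sehumusat → sehomosat
  rule 2: no change — sehomosat
  rule 3 (rhotacism): sehomosat → sehomorat
  rule 4 (pre-nasal raising): sehomorat → sehumorat
  rule 5 (vowel merger): sehumorat → sehumorot
  ⇒ Wivasar sehumorot
The other candidates each miss or misapply at least one Wivasar change.

sehumorot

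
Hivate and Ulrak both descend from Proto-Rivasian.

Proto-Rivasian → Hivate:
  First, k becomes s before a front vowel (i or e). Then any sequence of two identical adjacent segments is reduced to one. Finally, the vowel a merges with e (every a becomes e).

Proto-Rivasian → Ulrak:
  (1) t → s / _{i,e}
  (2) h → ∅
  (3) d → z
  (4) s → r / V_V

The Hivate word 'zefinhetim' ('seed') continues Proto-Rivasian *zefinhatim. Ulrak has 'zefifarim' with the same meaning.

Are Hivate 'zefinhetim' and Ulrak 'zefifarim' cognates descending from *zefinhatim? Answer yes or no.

no

Derive the expected Ulrak reflex of *zefinhatim:
Ulrak: *zefinhatim
  zefinhatim → zefinhasim   [palatalisation]
  zefinhasim → zefinasim   [h-loss]
  zefinasim (rule 3 does not apply)
  zefinasim → zefinarim   [rhotacism]
  giving Ulrak zefinarim.
The regular Ulrak reflex would be 'zefinarim', but the attested form is 'zefifarim'. The correspondence is irregular, so they are not cognates (the Ulrak form has a different source).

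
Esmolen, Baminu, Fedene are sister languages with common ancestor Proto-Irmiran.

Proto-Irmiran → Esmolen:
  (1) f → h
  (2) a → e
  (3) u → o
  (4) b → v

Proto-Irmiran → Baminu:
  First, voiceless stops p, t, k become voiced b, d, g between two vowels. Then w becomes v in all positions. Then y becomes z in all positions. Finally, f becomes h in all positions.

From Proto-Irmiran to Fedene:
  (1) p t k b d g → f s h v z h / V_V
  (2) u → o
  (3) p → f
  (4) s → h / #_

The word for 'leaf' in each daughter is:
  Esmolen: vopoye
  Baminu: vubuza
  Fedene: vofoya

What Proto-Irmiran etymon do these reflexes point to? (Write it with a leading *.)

Position 3: Esmolen has p, Baminu has b, Fedene has f. Esmolen preserves p here (none of its changes turn any other segment into p), so the proto-segment is *p.
Position 6: Esmolen has e, Baminu has a, Fedene has a. Baminu preserves a here (none of its changes turn any other segment into a), so the proto-segment is *a.
Continuing position by position gives *vupuya; check it forward:
Esmolen: *vupuya > vupuye > vopoye  (by vowel merger, vowel merger)
Baminu: start from *vupuya.
  rule 1 (intervocalic voicing): vupuya → vubuya
  rule 2: no change — vubuya
  rule 3 (unconditioned shift): vubuya → vubuza
  rule 4: no change — vubuza
  ⇒ Baminu vubuza
Fedene: start from *vupuya.
  rule 1 (intervocalic lenition): vupuya → vufuya
  rule 2 (vowel merger): vufuya → vofoya
  rule 3: no change — vofoya
  rule 4: no change — vofoya
  ⇒ Fedene vofoya
No other proto-form is consistent with every reflex, so the reconstruction is *vupuya.

*vupuya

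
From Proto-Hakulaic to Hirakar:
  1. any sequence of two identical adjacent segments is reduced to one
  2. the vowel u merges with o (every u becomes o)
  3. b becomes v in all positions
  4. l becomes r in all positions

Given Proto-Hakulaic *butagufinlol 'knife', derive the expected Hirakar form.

Hirakar: *butagufinlol > botagofinlol > votagofinlol > votagofinror  (by vowel merger, unconditioned shift, unconditioned shift)

votagofinror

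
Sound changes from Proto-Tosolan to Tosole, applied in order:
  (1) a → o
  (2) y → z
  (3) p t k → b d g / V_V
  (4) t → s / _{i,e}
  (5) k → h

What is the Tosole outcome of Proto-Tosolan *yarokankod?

Tosole: *yarokankod > yorokonkod > zorokonkod > zorogonkod > zorogonhod  (by vowel merger, unconditioned shift, intervocalic voicing, unconditioned shift)

zorogonhod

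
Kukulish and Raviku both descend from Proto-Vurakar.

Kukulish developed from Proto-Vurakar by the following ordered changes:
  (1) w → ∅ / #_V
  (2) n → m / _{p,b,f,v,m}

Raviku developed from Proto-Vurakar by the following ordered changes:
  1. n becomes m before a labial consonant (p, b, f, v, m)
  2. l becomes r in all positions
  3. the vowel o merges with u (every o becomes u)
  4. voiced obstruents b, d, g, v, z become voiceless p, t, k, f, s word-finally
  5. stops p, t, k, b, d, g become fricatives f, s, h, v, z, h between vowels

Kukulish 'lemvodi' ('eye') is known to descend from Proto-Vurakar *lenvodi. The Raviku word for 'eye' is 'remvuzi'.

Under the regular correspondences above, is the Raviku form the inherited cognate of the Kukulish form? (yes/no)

yes

Derive the expected Raviku reflex of *lenvodi:
Raviku: start from *lenvodi.
  rule 1 (nasal place assimilation): lenvodi → lemvodi
  rule 2 (unconditioned shift): lemvodi → remvodi
  rule 3 (vowel merger): remvodi → remvudi
  rule 4: no change — remvudi
  rule 5 (intervocalic lenition): remvudi → remvuzi
  ⇒ Raviku remvuzi
Raviku 'remvuzi' matches the regular reflex exactly, so the pair is cognate.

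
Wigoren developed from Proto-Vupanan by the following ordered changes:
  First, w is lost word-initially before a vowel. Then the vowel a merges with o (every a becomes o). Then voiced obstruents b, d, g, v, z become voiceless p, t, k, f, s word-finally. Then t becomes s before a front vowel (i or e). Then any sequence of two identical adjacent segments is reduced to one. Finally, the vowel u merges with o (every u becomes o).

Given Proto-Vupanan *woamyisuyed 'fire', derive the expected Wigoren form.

Wigoren: *woamyisuyed
  woamyisuyed → oamyisuyed   [glide loss]
  oamyisuyed → oomyisuyed   [vowel merger]
  oomyisuyed → oomyisuyet   [final devoicing]
  oomyisuyet (rule 4 does not apply)
  oomyisuyet → omyisuyet   [degemination]
  omyisuyet → omyisoyet   [vowel merger]
  giving Wigoren omyisoyet.

omyisoyet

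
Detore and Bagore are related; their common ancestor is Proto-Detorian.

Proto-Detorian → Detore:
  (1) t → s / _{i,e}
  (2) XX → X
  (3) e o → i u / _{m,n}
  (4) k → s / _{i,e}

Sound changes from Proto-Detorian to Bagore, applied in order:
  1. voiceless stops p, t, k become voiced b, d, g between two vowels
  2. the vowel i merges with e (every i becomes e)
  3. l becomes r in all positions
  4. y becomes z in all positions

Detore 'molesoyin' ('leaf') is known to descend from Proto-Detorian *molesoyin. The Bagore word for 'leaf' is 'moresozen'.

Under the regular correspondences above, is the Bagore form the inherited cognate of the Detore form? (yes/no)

Derive the expected Bagore reflex of *molesoyin:
Bagore: *molesoyin > molesoyen > moresoyen > moresozen  (by vowel merger, unconditioned shift, unconditioned shift)
Bagore 'moresozen' matches the regular reflex exactly, so the pair is cognate.

yes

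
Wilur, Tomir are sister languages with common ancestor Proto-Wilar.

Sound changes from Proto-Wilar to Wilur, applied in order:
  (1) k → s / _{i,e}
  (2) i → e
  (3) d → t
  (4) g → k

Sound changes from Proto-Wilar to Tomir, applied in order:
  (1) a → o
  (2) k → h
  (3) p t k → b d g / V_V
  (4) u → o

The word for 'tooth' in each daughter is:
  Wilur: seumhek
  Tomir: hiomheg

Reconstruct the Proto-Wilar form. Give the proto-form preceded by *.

Position 3: Wilur has u, Tomir has o. Wilur preserves u here (none of its changes turn any other segment into u), so the proto-segment is *u.
Position 2: Wilur has e, Tomir has i. Tomir preserves i here (none of its changes turn any other segment into i), so the proto-segment is *i.
Position 1: Wilur has s, Tomir has h. Taking the neighbouring segments as reconstructed: Wilur s could go back to *k or *s; Tomir h could go back to *k or *h — the one source consistent with every daughter is *k.
This points to *kiumheg. Verify forward in each daughter:
Wilur: start from *kiumheg.
  rule 1 (palatalisation): kiumheg → siumheg
  rule 2 (vowel merger): siumheg → seumheg
  rule 3: no change — seumheg
  rule 4 (unconditioned shift): seumheg → seumhek
  ⇒ Wilur seumhek
Tomir: *kiumheg
  kiumheg (rule 1 does not apply)
  kiumheg → hiumheg   [unconditioned shift]
  hiumheg (rule 3 does not apply)
  hiumheg → hiomheg   [vowel merger]
  giving Tomir hiomheg.
No other proto-form is consistent with every reflex, so the reconstruction is *kiumheg.

*kiumheg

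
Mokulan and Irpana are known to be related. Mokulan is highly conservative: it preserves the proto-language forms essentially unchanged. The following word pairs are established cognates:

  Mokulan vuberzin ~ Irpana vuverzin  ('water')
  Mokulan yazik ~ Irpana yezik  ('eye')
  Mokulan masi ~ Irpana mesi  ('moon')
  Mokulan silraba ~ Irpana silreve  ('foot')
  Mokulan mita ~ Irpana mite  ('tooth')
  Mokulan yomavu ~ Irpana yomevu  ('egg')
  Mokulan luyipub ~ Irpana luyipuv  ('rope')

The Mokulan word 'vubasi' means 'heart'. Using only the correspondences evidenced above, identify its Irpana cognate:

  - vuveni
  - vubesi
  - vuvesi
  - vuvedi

vuvesi

silraba ~ silreve — Mokulan b corresponds to Irpana v between vowels (before a back vowel).
yazik ~ yezik, masi ~ mesi — Mokulan a corresponds to Irpana e after a consonant, before a consonant other than r, m, n, p, b, f, v.
Applying these to Mokulan 'vubasi':
  vubasi → vuvasi   (b→v between vowels (before a back vowel))
  vuvasi → vuvesi   (a→e after a consonant, before a consonant other than r, m, n, p, b, f, v)
So the Irpana cognate is 'vuvesi'.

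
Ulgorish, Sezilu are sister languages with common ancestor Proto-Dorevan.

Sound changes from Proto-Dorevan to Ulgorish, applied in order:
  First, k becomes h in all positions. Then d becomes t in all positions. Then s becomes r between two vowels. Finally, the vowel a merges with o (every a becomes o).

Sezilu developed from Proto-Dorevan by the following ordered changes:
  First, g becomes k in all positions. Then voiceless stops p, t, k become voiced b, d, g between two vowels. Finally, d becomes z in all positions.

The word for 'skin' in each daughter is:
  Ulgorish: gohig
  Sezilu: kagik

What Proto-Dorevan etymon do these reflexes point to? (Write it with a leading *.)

*gakig

Position 1: Ulgorish has g, Sezilu has k. Ulgorish preserves g here (none of its changes turn any other segment into g), so the proto-segment is *g.
Position 5: Ulgorish has g, Sezilu has k. Ulgorish preserves g here (none of its changes turn any other segment into g), so the proto-segment is *g.
Verify the candidate proto-form against each daughter:
Ulgorish: *gakig > gahig > gohig  (by unconditioned shift, vowel merger)
Sezilu: *gakig > kakik > kagik  (by unconditioned shift, intervocalic voicing)
Only *gakig yields all of Ulgorish gohig, Sezilu kagik.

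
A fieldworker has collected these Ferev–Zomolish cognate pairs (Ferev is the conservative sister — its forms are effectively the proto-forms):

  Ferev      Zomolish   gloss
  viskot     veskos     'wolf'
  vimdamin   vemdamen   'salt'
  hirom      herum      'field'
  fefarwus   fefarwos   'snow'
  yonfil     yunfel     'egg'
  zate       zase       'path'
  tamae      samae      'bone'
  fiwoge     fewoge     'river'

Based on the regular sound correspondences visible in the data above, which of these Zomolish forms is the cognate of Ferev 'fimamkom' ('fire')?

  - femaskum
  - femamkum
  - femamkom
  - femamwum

femamkum

vimdamin ~ vemdamen — Ferev i corresponds to Zomolish e after a consonant, before a nasal.
hirom ~ herum — Ferev o corresponds to Zomolish u after a consonant, before a nasal.
Applying these to Ferev 'fimamkom':
  fimamkom → femamkom   (i→e after a consonant, before a nasal)
  femamkom → femamkum   (o→u after a consonant, before a nasal)
So the Zomolish cognate is 'femamkum'.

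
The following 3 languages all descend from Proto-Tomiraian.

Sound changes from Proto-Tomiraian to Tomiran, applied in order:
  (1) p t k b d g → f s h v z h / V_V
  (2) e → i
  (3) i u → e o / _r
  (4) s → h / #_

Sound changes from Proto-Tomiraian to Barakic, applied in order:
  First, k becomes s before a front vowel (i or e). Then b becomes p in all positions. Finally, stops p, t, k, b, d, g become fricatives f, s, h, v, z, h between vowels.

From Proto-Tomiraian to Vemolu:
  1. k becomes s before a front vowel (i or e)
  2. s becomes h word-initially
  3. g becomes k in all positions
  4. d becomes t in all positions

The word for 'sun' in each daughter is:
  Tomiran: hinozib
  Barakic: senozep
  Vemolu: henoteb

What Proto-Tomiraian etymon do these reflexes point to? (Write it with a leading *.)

Position 6: Tomiran has i, Barakic has e, Vemolu has e. Barakic preserves e here (none of its changes turn any other segment into e), so the proto-segment is *e.
Position 1: Tomiran has h, Barakic has s, Vemolu has h. Taking the neighbouring segments as reconstructed: Tomiran h could go back to *s or *h; Barakic s could go back to *k or *s; Vemolu h could go back to *k or *s or *h — the one source consistent with every daughter is *s.
Continuing position by position gives *senodeb; check it forward:
Tomiran: *senodeb > senozeb > sinozib > hinozib  (by intervocalic lenition, vowel merger, debuccalisation)
Barakic: *senodeb > senodep > senozep  (by unconditioned shift, intervocalic lenition)
Vemolu: start from *senodeb.
  rule 1: no change — senodeb
  rule 2 (debuccalisation): senodeb → henodeb
  rule 3: no change — henodeb
  rule 4 (unconditioned shift): henodeb → henoteb
  ⇒ Vemolu henoteb
No other proto-form is consistent with every reflex, so the reconstruction is *senodeb.

*senodeb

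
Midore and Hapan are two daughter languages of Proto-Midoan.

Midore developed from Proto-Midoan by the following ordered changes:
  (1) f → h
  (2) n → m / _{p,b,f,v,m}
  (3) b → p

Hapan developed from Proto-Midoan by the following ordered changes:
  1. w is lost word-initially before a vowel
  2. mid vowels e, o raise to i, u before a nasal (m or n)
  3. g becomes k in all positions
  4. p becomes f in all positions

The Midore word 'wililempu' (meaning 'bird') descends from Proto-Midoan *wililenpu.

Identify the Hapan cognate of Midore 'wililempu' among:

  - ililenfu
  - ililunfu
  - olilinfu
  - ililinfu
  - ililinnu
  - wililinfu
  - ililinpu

ililinfu

Hapan: start from *wililenpu.
  rule 1 (glide loss): wililenpu → ililenpu
  rule 2 (pre-nasal raising): ililenpu → ililinpu
  rule 3: no change — ililinpu
  rule 4 (unconditioned shift): ililinpu → ililinfu
  ⇒ Hapan ililinfu
Only 'ililinfu' matches the regular Hapan development of *wililenpu.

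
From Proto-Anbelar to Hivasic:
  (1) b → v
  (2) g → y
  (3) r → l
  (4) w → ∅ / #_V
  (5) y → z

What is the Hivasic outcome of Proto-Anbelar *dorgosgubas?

Hivasic: *dorgosgubas
  dorgosgubas → dorgosguvas   [unconditioned shift]
  dorgosguvas → doryosyuvas   [unconditioned shift]
  doryosyuvas → dolyosyuvas   [unconditioned shift]
  dolyosyuvas (rule 4 does not apply)
  dolyosyuvas → dolzoszuvas   [unconditioned shift]
  giving Hivasic dolzoszuvas.

dolzoszuvas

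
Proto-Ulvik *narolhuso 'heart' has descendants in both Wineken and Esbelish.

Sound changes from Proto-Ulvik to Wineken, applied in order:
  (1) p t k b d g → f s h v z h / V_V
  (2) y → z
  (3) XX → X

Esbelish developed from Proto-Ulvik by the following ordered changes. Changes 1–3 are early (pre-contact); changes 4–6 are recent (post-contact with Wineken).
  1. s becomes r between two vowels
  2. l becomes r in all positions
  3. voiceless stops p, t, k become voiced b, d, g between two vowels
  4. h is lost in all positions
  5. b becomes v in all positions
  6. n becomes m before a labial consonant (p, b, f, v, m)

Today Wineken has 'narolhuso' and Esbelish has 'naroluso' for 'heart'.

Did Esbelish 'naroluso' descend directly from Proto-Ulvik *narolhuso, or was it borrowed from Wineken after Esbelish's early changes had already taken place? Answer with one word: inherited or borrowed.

borrowed

If inherited, *narolhuso would pass through all of Esbelish's changes:
Esbelish: start from *narolhuso.
  rule 1 (rhotacism): narolhuso → narolhuro
  rule 2 (unconditioned shift): narolhuro → narorhuro
  rule 3: no change — narorhuro
  rule 4 (h-loss): narorhuro → naroruro
  rule 5: no change — naroruro
  rule 6: no change — naroruro
  ⇒ Esbelish naroruro
If borrowed from Wineken 'narolhuso' after the early changes, it would undergo only the recent ones:
  rule 4 (h-loss): narolhuso → naroluso
  rule 5 (unconditioned shift): no change (naroluso)
  rule 6 (nasal place assimilation): no change (naroluso)
  ⇒ as a loan: naroluso
Esbelish 'naroluso' matches the loan outcome 'naroluso', not the inherited 'naroruro' — it skipped the early Esbelish changes, so it was borrowed from Wineken.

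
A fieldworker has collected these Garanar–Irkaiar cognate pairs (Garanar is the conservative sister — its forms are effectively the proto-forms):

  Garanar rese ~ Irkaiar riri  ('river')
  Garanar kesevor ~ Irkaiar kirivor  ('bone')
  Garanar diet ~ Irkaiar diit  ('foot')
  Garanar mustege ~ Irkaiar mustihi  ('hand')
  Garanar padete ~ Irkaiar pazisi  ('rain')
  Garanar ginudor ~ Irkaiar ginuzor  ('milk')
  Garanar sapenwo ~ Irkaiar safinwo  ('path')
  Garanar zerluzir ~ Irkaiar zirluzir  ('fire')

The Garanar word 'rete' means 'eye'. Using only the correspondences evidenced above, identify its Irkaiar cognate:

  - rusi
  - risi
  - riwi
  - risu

rese ~ riri, kesevor ~ kirivor — Garanar e corresponds to Irkaiar i after a consonant, before a consonant other than r, m, n, p, b, f, v.
padete ~ pazisi — Garanar t corresponds to Irkaiar s between vowels (before a front vowel).
rese ~ riri, mustege ~ mustihi — Garanar e corresponds to Irkaiar i word-finally.
Applying these to Garanar 'rete':
  rete → rite   (e→i after a consonant, before a consonant other than r, m, n, p, b, f, v)
  rite → rise   (t→s between vowels (before a front vowel))
  rise → risi   (e→i word-finally)
So the Irkaiar cognate is 'risi'.

risi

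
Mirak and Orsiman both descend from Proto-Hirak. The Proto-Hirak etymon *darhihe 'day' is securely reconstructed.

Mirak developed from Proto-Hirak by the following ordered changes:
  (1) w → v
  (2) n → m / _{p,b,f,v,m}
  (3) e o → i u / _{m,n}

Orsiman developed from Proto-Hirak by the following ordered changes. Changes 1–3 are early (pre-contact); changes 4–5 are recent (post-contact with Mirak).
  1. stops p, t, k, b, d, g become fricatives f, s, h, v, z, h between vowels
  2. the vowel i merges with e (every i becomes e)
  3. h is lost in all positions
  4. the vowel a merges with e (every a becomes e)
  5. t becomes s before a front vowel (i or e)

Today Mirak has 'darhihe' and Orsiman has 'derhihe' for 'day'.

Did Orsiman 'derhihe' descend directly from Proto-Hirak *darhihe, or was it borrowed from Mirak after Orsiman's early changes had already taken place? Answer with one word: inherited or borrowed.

If inherited, *darhihe would pass through all of Orsiman's changes:
Orsiman: *darhihe > darhehe > daree > deree  (by vowel merger, h-loss, vowel merger)
If borrowed from Mirak 'darhihe' after the early changes, it would undergo only the recent ones:
  rule 4 (vowel merger): darhihe → derhihe
  rule 5 (palatalisation): no change (derhihe)
  ⇒ as a loan: derhihe
Orsiman 'derhihe' matches the loan outcome 'derhihe', not the inherited 'deree' — it skipped the early Orsiman changes, so it was borrowed from Mirak.

borrowed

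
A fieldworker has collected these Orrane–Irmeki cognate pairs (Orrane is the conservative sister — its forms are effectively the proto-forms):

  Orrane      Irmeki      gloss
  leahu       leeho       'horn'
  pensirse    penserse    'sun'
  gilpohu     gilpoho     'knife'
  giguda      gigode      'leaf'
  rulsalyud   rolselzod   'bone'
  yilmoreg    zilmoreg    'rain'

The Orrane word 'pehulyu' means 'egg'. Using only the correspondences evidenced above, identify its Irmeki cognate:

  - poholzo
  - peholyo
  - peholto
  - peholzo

peholzo

giguda ~ gigode, rulsalyud ~ rolselzod — Orrane u corresponds to Irmeki o after a consonant, before a consonant other than r, m, n, p, b, f, v.
rulsalyud ~ rolselzod — Orrane y corresponds to Irmeki z after a consonant, before a back vowel.
leahu ~ leeho, gilpohu ~ gilpoho — Orrane u corresponds to Irmeki o word-finally.
Applying these to Orrane 'pehulyu':
  pehulyu → peholyu   (u→o after a consonant, before a consonant other than r, m, n, p, b, f, v)
  peholyu → peholzu   (y→z after a consonant, before a back vowel)
  peholzu → peholzo   (u→o word-finally)
So the Irmeki cognate is 'peholzo'.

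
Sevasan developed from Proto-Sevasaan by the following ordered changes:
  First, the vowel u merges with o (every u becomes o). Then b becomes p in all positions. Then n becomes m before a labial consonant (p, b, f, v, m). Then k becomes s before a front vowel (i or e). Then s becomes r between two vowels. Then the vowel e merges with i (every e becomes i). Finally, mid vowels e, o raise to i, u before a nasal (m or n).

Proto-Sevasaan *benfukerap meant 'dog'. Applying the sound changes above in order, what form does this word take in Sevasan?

pimforirap

Sevasan: start from *benfukerap.
  rule 1 (vowel merger): benfukerap → benfokerap
  rule 2 (unconditioned shift): benfokerap → penfokerap
  rule 3 (nasal place assimilation): penfokerap → pemfokerap
  rule 4 (palatalisation): pemfokerap → pemfoserap
  rule 5 (rhotacism): pemfoserap → pemforerap
  rule 6 (vowel merger): pemforerap → pimforirap
  rule 7: no change — pimforirap
  ⇒ Sevasan pimforirap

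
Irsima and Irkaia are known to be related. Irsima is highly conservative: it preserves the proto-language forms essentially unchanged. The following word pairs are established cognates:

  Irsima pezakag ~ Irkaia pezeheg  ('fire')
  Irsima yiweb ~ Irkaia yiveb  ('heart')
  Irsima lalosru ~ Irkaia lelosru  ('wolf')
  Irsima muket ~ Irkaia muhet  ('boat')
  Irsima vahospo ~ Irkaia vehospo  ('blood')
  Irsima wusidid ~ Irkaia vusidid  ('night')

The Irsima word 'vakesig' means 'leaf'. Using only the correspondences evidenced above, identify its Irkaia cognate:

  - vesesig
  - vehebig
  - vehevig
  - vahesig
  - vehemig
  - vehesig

vehesig

pezakag ~ pezeheg, lalosru ~ lelosru — Irsima a corresponds to Irkaia e after a consonant, before a consonant other than r, m, n, p, b, f, v.
muket ~ muhet — Irsima k corresponds to Irkaia h between vowels (before a front vowel).
Applying these to Irsima 'vakesig':
  vakesig → vekesig   (a→e after a consonant, before a consonant other than r, m, n, p, b, f, v)
  vekesig → vehesig   (k→h between vowels (before a front vowel))
So the Irkaia cognate is 'vehesig'.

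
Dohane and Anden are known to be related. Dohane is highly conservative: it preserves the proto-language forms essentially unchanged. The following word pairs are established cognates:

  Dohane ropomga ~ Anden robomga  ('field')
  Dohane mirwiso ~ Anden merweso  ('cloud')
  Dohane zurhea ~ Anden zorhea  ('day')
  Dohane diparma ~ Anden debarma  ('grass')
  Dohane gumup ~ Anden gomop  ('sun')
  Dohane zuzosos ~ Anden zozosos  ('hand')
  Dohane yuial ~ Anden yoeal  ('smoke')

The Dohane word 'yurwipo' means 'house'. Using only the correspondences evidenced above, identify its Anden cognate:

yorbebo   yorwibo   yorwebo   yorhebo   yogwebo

zurhea ~ zorhea — Dohane u corresponds to Anden o after a consonant, before r.
diparma ~ debarma — Dohane i corresponds to Anden e after a consonant, before a labial obstruent.
ropomga ~ robomga — Dohane p corresponds to Anden b between vowels (before a back vowel).
Applying these to Dohane 'yurwipo':
  yurwipo → yorwipo   (u→o after a consonant, before r)
  yorwipo → yorwepo   (i→e after a consonant, before a labial obstruent)
  yorwepo → yorwebo   (p→b between vowels (before a back vowel))
So the Anden cognate is 'yorwebo'.

yorwebo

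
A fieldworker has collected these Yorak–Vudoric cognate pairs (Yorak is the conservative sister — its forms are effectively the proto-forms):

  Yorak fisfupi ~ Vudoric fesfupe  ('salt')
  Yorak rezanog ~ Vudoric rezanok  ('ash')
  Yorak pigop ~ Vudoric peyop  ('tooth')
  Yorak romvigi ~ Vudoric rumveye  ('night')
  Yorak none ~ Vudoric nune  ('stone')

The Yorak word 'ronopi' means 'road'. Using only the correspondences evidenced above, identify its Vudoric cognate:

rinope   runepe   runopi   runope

runope

none ~ nune — Yorak o corresponds to Vudoric u after a consonant, before a nasal.
fisfupi ~ fesfupe, romvigi ~ rumveye — Yorak i corresponds to Vudoric e word-finally.
Applying these to Yorak 'ronopi':
  ronopi → runopi   (o→u after a consonant, before a nasal)
  runopi → runope   (i→e word-finally)
So the Vudoric cognate is 'runope'.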